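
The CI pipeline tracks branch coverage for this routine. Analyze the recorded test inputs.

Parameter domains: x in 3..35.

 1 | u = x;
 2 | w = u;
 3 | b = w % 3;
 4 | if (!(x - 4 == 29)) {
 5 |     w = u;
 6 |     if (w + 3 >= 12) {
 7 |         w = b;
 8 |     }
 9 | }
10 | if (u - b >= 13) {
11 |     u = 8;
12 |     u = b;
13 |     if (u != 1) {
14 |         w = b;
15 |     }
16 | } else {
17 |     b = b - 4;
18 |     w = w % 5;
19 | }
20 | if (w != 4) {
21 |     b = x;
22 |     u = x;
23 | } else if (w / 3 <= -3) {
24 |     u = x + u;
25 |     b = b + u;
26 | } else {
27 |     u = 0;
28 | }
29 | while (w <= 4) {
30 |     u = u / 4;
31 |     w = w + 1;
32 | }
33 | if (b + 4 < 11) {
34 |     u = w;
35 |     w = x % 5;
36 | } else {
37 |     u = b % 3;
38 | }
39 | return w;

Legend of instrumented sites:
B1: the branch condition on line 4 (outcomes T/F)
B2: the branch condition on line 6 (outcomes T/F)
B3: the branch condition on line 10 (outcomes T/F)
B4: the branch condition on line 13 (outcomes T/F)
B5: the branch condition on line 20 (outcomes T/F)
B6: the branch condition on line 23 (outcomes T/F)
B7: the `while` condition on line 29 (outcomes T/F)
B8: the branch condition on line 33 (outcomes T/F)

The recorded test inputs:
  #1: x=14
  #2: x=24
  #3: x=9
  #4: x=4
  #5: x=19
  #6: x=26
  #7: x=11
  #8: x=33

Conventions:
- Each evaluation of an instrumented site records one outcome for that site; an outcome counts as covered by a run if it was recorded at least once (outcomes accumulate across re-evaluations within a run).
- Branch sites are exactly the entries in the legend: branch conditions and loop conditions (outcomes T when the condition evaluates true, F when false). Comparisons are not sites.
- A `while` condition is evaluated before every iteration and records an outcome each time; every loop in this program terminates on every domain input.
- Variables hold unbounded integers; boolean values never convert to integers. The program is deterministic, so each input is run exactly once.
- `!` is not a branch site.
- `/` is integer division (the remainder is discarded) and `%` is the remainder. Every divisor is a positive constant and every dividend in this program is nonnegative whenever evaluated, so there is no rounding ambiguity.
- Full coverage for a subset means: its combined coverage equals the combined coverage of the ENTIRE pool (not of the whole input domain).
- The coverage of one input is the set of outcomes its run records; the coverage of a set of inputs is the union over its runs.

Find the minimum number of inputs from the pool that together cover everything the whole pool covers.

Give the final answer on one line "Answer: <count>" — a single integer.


input #1 (x=14): covers B1=T, B2=T, B3=F, B5=T, B7=T, B7=F, B8=F
input #2 (x=24): covers B1=T, B2=T, B3=T, B4=T, B5=T, B7=T, B7=F, B8=F
input #3 (x=9): covers B1=T, B2=T, B3=F, B5=T, B7=T, B7=F, B8=F
input #4 (x=4): covers B1=T, B2=F, B3=F, B5=F, B6=F, B7=T, B7=F, B8=T
input #5 (x=19): covers B1=T, B2=T, B3=T, B4=F, B5=T, B7=T, B7=F, B8=F
input #6 (x=26): covers B1=T, B2=T, B3=T, B4=T, B5=T, B7=T, B7=F, B8=F
input #7 (x=11): covers B1=T, B2=T, B3=F, B5=T, B7=T, B7=F, B8=F
input #8 (x=33): covers B1=F, B3=T, B4=T, B5=T, B7=T, B7=F, B8=F
pool-wide coverage (15 outcomes): B1=T, B1=F, B2=T, B2=F, B3=T, B3=F, B4=T, B4=F, B5=T, B5=F, B6=F, B7=T, B7=F, B8=T, B8=F
no size-1 subset reaches all 15 outcomes (best union: 8/15)
no size-2 subset reaches all 15 outcomes (best union: 13/15)
inputs {4, 5, 8} (size 3) cover everything; no size-3 subset with a lexicographically smaller index list covers all 15
Answer: 3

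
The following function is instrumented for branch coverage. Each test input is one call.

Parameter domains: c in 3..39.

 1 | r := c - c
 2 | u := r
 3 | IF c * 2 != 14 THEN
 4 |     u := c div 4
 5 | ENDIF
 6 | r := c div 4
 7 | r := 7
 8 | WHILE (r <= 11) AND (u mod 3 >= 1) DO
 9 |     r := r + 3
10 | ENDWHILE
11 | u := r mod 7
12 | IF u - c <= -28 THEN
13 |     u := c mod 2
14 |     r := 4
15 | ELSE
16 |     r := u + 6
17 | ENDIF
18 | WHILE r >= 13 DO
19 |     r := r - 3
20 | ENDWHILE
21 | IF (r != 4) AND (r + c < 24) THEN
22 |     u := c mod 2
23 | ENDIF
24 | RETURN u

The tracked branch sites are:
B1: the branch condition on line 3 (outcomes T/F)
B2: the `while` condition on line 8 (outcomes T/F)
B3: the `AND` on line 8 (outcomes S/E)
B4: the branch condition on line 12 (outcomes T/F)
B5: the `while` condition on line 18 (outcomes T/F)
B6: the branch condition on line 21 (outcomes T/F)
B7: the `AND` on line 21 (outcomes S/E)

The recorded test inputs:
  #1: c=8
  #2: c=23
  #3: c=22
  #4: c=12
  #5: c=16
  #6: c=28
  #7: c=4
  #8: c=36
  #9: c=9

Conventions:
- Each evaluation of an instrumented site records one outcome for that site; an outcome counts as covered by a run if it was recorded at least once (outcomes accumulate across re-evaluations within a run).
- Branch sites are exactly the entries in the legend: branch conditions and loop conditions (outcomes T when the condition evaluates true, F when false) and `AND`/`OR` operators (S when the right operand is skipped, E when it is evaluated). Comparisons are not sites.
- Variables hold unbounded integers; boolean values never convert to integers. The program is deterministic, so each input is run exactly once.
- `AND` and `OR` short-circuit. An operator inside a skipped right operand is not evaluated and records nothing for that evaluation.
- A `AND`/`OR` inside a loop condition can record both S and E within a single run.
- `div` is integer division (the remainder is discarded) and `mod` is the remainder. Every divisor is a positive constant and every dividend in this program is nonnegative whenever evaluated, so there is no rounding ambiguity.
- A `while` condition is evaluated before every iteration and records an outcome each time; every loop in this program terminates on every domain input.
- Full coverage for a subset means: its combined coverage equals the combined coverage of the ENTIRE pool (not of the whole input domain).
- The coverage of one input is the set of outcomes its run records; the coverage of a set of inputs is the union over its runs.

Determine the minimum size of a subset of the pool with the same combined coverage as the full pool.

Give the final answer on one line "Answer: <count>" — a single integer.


#1 (c=8) -> B1->T, B3->E, B2->T, B3->E, B2->T, B3->S, B2->F, B4->F, B5->F, B7->E, B6->T; covered: B1=T, B2=T, B2=F, B3=S, B3=E, B4=F, B5=F, B6=T, B7=E
#2 (c=23) -> B1->T, B3->E, B2->T, B3->E, B2->T, B3->S, B2->F, B4->F, B5->F, B7->E, B6->F; covered: B1=T, B2=T, B2=F, B3=S, B3=E, B4=F, B5=F, B6=F, B7=E
#3 (c=22) -> B1->T, B3->E, B2->T, B3->E, B2->T, B3->S, B2->F, B4->F, B5->F, B7->E, B6->F; covered: B1=T, B2=T, B2=F, B3=S, B3=E, B4=F, B5=F, B6=F, B7=E
#4 (c=12) -> B1->T, B3->E, B2->F, B4->F, B5->F, B7->E, B6->T; covered: B1=T, B2=F, B3=E, B4=F, B5=F, B6=T, B7=E
#5 (c=16) -> B1->T, B3->E, B2->T, B3->E, B2->T, B3->S, B2->F, B4->F, B5->F, B7->E, B6->F; covered: B1=T, B2=T, B2=F, B3=S, B3=E, B4=F, B5=F, B6=F, B7=E
#6 (c=28) -> B1->T, B3->E, B2->T, B3->E, B2->T, B3->S, B2->F, B4->F, B5->F, B7->E, B6->F; covered: B1=T, B2=T, B2=F, B3=S, B3=E, B4=F, B5=F, B6=F, B7=E
#7 (c=4) -> B1->T, B3->E, B2->T, B3->E, B2->T, B3->S, B2->F, B4->F, B5->F, B7->E, B6->T; covered: B1=T, B2=T, B2=F, B3=S, B3=E, B4=F, B5=F, B6=T, B7=E
#8 (c=36) -> B1->T, B3->E, B2->F, B4->T, B5->F, B7->S, B6->F; covered: B1=T, B2=F, B3=E, B4=T, B5=F, B6=F, B7=S
#9 (c=9) -> B1->T, B3->E, B2->T, B3->E, B2->T, B3->S, B2->F, B4->F, B5->F, B7->E, B6->T; covered: B1=T, B2=T, B2=F, B3=S, B3=E, B4=F, B5=F, B6=T, B7=E
the full pool covers 12 outcomes: B1=T, B2=T, B2=F, B3=S, B3=E, B4=T, B4=F, B5=F, B6=T, B6=F, B7=S, B7=E
no size-1 subset reaches all 12 outcomes (best union: 9/12)
inputs {1, 8} (size 2) cover everything; no size-2 subset with a lexicographically smaller index list covers all 12
Answer: 2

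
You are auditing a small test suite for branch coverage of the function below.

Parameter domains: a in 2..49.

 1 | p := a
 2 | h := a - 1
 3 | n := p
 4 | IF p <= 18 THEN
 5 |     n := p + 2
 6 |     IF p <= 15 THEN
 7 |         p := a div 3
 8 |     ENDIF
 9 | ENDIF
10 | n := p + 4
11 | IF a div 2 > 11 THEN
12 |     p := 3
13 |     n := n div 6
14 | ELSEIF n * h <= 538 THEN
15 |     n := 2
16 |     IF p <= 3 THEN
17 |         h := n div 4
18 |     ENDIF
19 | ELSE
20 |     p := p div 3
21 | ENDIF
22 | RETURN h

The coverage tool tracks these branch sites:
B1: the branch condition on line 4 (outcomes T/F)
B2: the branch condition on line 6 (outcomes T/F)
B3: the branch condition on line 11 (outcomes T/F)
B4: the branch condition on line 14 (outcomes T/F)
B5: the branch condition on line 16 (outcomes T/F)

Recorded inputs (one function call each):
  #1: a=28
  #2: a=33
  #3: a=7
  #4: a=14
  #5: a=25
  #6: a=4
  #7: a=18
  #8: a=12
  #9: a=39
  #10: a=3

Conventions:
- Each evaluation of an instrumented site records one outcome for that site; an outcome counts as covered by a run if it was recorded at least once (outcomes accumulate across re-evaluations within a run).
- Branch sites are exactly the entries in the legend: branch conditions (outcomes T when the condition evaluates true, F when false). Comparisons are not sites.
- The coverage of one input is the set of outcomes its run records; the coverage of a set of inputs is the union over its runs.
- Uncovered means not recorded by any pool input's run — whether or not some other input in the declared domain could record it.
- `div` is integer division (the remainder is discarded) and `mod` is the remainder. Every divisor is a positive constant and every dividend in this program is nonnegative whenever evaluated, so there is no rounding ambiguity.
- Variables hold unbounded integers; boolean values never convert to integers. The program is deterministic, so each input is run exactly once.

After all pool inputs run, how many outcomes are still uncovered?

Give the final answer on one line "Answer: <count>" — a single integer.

input #1, a=28: events B1->F, B3->T; outcomes B1=F, B3=T
input #2, a=33: events B1->F, B3->T; outcomes B1=F, B3=T
input #3, a=7: events B1->T, B2->T, B3->F, B4->T, B5->T; outcomes B1=T, B2=T, B3=F, B4=T, B5=T
input #4, a=14: events B1->T, B2->T, B3->F, B4->T, B5->F; outcomes B1=T, B2=T, B3=F, B4=T, B5=F
input #5, a=25: events B1->F, B3->T; outcomes B1=F, B3=T
input #6, a=4: events B1->T, B2->T, B3->F, B4->T, B5->T; outcomes B1=T, B2=T, B3=F, B4=T, B5=T
input #7, a=18: events B1->T, B2->F, B3->F, B4->T, B5->F; outcomes B1=T, B2=F, B3=F, B4=T, B5=F
input #8, a=12: events B1->T, B2->T, B3->F, B4->T, B5->F; outcomes B1=T, B2=T, B3=F, B4=T, B5=F
input #9, a=39: events B1->F, B3->T; outcomes B1=F, B3=T
input #10, a=3: events B1->T, B2->T, B3->F, B4->T, B5->T; outcomes B1=T, B2=T, B3=F, B4=T, B5=T
union over the pool: B1=T, B1=F, B2=T, B2=F, B3=T, B3=F, B4=T, B5=T, B5=F
uncovered (1 of 10): B4=F

Answer: 1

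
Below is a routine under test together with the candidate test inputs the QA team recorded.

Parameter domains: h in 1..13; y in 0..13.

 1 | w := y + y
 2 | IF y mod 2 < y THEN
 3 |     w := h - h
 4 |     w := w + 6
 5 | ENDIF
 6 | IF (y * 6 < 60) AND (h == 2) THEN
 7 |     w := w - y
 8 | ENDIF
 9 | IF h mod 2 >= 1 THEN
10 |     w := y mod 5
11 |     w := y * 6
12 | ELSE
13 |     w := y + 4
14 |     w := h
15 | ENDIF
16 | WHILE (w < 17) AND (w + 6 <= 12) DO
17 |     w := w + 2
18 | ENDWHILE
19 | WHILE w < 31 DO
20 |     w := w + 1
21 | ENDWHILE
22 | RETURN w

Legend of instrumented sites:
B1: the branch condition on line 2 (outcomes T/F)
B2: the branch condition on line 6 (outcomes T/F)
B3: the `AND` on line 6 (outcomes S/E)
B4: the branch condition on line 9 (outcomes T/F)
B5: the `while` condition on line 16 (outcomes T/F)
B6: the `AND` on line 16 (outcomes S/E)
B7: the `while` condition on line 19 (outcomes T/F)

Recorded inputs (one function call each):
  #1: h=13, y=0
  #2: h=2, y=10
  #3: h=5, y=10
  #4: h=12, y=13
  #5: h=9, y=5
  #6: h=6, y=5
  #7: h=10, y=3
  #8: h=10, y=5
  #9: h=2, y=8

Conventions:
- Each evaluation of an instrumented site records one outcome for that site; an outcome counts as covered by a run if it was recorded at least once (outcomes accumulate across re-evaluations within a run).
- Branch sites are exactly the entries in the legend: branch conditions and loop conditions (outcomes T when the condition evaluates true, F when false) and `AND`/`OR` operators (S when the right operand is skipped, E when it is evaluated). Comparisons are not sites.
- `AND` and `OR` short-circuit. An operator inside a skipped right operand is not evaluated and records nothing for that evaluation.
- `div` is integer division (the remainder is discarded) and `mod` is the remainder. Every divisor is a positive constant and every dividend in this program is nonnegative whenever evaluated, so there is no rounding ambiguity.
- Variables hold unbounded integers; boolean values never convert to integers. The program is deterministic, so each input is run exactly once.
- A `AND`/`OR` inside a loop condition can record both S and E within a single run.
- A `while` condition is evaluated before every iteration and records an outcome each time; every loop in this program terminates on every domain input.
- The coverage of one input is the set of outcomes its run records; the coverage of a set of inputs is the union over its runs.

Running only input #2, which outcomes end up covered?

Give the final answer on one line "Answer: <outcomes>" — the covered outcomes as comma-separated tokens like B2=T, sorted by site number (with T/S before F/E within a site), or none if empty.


Event log for input #2 (h=2, y=10):
  B1->T, B3->S, B2->F, B4->F, B6->E, B5->T, B6->E, B5->T, B6->E, B5->T
  B6->E, B5->F, B7->T, B7->T, B7->T, B7->T, B7->T, B7->T, B7->T, B7->T
  B7->T, B7->T, B7->T, B7->T, B7->T, B7->T, B7->T, B7->T, B7->T, B7->T
  B7->T, B7->T, B7->T, B7->T, B7->T, B7->F
collecting distinct outcomes: B1=T, B2=F, B3=S, B4=F, B5=T, B5=F, B6=E, B7=T, B7=F
Answer: B1=T, B2=F, B3=S, B4=F, B5=T, B5=F, B6=E, B7=T, B7=F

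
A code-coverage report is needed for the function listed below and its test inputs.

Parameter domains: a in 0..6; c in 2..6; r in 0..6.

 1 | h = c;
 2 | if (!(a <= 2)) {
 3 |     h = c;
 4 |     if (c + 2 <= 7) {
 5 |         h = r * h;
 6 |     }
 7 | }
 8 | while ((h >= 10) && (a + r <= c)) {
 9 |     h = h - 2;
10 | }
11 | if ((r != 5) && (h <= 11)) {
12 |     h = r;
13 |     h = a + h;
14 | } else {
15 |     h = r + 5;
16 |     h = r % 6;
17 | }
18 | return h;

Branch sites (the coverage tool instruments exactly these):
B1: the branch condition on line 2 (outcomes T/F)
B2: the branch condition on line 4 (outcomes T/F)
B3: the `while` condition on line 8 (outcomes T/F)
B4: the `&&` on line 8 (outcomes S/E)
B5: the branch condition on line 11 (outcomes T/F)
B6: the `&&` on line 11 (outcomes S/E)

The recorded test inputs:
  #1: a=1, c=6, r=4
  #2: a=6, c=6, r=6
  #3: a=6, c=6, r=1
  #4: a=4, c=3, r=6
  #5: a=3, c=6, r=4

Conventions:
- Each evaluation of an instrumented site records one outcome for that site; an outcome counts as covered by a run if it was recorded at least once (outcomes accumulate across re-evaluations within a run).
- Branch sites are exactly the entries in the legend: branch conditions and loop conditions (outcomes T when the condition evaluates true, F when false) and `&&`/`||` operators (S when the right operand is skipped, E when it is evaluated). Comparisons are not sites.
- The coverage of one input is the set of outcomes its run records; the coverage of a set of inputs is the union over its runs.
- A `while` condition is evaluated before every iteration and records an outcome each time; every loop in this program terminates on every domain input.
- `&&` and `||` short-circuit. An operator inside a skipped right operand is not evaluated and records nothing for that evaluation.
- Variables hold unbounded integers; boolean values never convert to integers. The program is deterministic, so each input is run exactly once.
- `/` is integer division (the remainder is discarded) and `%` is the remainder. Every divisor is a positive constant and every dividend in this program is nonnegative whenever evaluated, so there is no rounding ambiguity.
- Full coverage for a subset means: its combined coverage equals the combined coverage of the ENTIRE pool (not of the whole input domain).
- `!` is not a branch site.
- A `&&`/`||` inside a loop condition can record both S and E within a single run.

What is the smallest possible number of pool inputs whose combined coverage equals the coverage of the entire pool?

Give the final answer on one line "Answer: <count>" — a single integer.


#1 (a=1, c=6, r=4) -> covered: B1=F, B3=F, B4=S, B5=T, B6=E
#2 (a=6, c=6, r=6) -> covered: B1=T, B2=F, B3=F, B4=S, B5=T, B6=E
#3 (a=6, c=6, r=1) -> covered: B1=T, B2=F, B3=F, B4=S, B5=T, B6=E
#4 (a=4, c=3, r=6) -> covered: B1=T, B2=T, B3=F, B4=E, B5=F, B6=E
#5 (a=3, c=6, r=4) -> covered: B1=T, B2=F, B3=F, B4=S, B5=T, B6=E
pool-wide coverage (10 outcomes): B1=T, B1=F, B2=T, B2=F, B3=F, B4=S, B4=E, B5=T, B5=F, B6=E
checked all size-1 subsets: none covers 10 outcomes (max 6/10)
checked all size-2 subsets: none covers 10 outcomes (max 9/10)
the canonical winner is {1, 2, 4}: size 3, full 10-outcome coverage, earliest index list among size-3 covers
Answer: 3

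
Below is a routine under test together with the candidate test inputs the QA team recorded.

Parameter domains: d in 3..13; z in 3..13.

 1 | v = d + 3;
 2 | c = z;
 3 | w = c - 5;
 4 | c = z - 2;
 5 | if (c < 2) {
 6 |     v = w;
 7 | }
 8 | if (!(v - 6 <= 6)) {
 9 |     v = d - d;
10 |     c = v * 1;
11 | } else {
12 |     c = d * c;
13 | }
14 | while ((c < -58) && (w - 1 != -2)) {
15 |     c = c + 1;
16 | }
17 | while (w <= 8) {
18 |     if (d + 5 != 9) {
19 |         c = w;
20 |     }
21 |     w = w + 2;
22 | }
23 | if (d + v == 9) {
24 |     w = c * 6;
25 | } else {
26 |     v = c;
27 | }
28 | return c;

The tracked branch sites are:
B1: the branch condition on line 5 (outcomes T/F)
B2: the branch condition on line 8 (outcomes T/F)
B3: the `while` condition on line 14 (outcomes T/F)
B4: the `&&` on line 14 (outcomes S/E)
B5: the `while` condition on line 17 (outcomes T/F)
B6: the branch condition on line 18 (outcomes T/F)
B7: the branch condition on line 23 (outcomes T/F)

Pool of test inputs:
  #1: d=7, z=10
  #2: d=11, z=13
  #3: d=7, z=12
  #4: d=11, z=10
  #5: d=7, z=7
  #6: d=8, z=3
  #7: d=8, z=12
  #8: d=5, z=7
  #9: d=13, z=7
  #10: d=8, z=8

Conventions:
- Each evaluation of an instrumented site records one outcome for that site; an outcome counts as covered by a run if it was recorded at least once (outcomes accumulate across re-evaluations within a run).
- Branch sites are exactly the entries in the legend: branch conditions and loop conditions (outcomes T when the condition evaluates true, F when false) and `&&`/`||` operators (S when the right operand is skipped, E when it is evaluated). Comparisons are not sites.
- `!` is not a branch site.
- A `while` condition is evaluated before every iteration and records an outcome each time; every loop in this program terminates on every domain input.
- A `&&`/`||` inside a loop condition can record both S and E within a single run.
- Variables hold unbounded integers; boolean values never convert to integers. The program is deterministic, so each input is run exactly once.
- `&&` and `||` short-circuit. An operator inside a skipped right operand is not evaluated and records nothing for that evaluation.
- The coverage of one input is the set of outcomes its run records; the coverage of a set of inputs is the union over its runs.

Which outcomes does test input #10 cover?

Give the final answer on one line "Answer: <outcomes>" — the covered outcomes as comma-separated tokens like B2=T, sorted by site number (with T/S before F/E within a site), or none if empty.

Running input #10 (d=8, z=8), event by event:
  B1->F, B2->F, B4->S, B3->F, B5->T, B6->T, B5->T, B6->T, B5->T, B6->T
  B5->F, B7->F
deduplicating events, the covered set is: B1=F, B2=F, B3=F, B4=S, B5=T, B5=F, B6=T, B7=F

Answer: B1=F, B2=F, B3=F, B4=S, B5=T, B5=F, B6=T, B7=F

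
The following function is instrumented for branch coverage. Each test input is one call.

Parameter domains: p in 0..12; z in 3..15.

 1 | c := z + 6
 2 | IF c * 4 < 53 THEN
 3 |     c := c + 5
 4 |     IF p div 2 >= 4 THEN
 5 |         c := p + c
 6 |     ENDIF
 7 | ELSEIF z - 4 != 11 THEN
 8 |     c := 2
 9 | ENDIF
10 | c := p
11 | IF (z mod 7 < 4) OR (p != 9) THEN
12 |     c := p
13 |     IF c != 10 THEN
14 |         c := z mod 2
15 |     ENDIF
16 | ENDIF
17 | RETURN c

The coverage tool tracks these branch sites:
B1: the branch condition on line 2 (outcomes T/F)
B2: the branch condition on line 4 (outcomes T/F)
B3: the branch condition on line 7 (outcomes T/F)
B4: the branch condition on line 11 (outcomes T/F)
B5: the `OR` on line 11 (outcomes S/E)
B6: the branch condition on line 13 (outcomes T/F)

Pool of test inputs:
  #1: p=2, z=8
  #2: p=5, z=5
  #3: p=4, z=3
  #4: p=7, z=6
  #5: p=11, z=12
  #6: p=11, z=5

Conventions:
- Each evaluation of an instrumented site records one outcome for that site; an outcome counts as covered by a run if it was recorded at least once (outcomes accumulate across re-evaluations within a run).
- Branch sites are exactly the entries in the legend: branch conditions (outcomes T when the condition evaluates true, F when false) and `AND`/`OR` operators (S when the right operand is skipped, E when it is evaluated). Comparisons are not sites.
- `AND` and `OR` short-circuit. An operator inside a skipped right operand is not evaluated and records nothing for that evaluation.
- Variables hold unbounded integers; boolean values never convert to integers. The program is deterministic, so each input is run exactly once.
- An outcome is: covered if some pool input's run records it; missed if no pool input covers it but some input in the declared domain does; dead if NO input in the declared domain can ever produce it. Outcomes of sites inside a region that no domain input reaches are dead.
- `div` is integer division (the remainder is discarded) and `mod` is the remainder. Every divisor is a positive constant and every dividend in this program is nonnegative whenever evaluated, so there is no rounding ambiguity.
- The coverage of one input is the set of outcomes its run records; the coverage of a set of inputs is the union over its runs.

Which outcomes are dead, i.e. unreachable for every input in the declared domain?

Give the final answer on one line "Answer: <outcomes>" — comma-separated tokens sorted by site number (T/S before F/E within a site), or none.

checking every outcome against all 169 domain inputs:
  reachable outcomes have witnesses, e.g. B1=T (e.g. p=0, z=3), B1=F (e.g. p=0, z=8), B2=T (e.g. p=8, z=3), B2=F (e.g. p=0, z=3)

Answer: none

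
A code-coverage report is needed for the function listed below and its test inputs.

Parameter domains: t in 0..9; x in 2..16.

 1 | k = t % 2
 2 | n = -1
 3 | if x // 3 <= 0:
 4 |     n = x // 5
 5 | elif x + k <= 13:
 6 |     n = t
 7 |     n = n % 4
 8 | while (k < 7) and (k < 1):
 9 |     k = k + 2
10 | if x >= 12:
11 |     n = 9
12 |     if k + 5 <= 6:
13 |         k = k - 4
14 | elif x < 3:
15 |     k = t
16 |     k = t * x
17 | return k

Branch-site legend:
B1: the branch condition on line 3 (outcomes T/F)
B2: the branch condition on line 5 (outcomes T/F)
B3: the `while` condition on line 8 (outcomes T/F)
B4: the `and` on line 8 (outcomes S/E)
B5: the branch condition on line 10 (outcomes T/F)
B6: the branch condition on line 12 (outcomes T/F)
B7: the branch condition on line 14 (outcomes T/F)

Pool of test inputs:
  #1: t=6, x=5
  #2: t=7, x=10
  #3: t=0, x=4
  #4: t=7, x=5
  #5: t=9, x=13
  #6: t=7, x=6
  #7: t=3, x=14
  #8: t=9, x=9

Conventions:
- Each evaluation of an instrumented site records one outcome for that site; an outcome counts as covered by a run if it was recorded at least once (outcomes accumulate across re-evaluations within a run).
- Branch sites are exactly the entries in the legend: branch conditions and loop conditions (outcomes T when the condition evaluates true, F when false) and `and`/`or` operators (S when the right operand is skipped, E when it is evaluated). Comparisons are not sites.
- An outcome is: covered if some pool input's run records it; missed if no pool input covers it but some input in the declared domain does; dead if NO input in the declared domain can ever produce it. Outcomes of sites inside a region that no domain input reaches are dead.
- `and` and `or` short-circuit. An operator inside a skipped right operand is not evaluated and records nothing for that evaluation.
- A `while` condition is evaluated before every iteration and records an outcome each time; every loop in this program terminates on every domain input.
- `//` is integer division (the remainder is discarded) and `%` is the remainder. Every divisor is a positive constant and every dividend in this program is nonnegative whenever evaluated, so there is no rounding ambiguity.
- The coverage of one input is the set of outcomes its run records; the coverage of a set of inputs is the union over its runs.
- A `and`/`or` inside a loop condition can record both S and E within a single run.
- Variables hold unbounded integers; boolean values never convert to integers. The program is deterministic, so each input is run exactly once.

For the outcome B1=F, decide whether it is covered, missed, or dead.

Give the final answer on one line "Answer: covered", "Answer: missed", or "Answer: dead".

B1=F is recorded by pool input(s) 1, 2, 3, 4, 5, 6, 7, 8 -> covered

Answer: covered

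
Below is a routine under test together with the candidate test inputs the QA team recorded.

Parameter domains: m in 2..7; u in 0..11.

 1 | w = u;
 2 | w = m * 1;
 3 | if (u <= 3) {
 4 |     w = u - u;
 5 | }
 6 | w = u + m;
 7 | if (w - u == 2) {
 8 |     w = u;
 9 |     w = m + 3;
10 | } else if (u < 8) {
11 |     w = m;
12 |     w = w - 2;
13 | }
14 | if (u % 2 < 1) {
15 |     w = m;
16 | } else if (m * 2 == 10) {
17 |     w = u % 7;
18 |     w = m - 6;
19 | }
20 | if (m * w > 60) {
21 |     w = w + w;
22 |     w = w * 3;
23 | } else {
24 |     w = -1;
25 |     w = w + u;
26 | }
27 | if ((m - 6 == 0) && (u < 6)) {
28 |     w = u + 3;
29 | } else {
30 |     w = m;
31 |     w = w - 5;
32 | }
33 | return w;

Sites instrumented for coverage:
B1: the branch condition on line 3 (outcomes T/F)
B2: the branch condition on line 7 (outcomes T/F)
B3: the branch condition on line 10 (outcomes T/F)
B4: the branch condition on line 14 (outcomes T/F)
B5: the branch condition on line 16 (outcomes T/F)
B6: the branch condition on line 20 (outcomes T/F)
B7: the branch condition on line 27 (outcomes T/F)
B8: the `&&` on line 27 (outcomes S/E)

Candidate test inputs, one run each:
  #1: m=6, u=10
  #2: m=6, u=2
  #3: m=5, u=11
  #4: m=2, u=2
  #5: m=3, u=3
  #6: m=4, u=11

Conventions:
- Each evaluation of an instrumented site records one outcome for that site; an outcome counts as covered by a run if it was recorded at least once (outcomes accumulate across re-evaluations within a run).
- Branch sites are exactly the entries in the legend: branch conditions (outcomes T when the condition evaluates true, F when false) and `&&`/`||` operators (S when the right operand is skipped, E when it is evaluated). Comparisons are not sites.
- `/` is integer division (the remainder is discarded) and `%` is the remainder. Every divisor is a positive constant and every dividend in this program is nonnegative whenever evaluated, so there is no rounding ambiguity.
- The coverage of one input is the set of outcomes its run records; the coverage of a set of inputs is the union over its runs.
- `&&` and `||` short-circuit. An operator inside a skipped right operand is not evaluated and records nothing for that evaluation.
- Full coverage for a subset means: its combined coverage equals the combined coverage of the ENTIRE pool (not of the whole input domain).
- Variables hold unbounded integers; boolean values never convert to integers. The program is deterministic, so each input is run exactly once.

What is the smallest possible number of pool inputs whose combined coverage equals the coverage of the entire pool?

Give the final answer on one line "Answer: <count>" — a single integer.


#1 (m=6, u=10) -> covered: B1=F, B2=F, B3=F, B4=T, B6=F, B7=F, B8=E
#2 (m=6, u=2) -> covered: B1=T, B2=F, B3=T, B4=T, B6=F, B7=T, B8=E
#3 (m=5, u=11) -> covered: B1=F, B2=F, B3=F, B4=F, B5=T, B6=F, B7=F, B8=S
#4 (m=2, u=2) -> covered: B1=T, B2=T, B4=T, B6=F, B7=F, B8=S
#5 (m=3, u=3) -> covered: B1=T, B2=F, B3=T, B4=F, B5=F, B6=F, B7=F, B8=S
#6 (m=4, u=11) -> covered: B1=F, B2=F, B3=F, B4=F, B5=F, B6=F, B7=F, B8=S
union over all inputs: B1=T, B1=F, B2=T, B2=F, B3=T, B3=F, B4=T, B4=F, B5=T, B5=F, B6=F, B7=T, B7=F, B8=S, B8=E (15 outcomes)
checked all size-1 subsets: none covers 15 outcomes (max 8/15)
checked all size-2 subsets: none covers 15 outcomes (max 13/15)
checked all size-3 subsets: none covers 15 outcomes (max 14/15)
at size 4, {2, 3, 4, 5} reaches all 15 outcomes; every lexicographically earlier size-4 subset fails
Answer: 4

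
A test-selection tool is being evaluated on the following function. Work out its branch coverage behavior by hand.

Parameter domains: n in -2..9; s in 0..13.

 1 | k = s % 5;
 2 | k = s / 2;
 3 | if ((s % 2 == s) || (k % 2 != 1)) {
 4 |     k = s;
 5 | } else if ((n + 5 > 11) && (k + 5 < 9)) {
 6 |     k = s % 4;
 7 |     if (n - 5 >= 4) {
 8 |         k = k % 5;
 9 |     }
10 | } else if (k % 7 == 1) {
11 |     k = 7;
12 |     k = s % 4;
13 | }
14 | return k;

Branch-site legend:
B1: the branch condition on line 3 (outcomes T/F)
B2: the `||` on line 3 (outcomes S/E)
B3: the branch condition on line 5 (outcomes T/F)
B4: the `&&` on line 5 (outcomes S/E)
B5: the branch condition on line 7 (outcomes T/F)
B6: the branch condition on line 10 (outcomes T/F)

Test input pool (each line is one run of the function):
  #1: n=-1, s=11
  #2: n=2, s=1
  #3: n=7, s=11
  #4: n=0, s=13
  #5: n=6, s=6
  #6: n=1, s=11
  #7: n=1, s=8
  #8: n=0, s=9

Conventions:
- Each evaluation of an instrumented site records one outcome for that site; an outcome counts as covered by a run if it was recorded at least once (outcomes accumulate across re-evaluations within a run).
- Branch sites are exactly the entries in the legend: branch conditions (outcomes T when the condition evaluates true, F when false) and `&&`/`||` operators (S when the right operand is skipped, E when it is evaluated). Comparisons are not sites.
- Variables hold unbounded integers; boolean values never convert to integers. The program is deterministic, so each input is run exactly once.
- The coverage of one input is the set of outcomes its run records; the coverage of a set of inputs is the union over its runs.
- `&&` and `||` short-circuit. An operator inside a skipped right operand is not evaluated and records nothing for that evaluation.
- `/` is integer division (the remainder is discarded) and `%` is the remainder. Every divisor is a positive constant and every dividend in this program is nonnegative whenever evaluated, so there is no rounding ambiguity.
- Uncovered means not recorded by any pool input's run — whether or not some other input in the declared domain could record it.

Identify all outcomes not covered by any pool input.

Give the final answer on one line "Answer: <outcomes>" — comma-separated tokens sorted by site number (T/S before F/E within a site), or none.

input #1, n=-1, s=11: outcomes B1=F, B2=E, B3=F, B4=S, B6=F
input #2, n=2, s=1: outcomes B1=T, B2=S
input #3, n=7, s=11: outcomes B1=F, B2=E, B3=F, B4=E, B6=F
input #4, n=0, s=13: outcomes B1=T, B2=E
input #5, n=6, s=6: outcomes B1=F, B2=E, B3=F, B4=S, B6=F
input #6, n=1, s=11: outcomes B1=F, B2=E, B3=F, B4=S, B6=F
input #7, n=1, s=8: outcomes B1=T, B2=E
input #8, n=0, s=9: outcomes B1=T, B2=E
union over the pool: B1=T, B1=F, B2=S, B2=E, B3=F, B4=S, B4=E, B6=F
uncovered (4 of 12): B3=T, B5=T, B5=F, B6=T

Answer: B3=T, B5=T, B5=F, B6=T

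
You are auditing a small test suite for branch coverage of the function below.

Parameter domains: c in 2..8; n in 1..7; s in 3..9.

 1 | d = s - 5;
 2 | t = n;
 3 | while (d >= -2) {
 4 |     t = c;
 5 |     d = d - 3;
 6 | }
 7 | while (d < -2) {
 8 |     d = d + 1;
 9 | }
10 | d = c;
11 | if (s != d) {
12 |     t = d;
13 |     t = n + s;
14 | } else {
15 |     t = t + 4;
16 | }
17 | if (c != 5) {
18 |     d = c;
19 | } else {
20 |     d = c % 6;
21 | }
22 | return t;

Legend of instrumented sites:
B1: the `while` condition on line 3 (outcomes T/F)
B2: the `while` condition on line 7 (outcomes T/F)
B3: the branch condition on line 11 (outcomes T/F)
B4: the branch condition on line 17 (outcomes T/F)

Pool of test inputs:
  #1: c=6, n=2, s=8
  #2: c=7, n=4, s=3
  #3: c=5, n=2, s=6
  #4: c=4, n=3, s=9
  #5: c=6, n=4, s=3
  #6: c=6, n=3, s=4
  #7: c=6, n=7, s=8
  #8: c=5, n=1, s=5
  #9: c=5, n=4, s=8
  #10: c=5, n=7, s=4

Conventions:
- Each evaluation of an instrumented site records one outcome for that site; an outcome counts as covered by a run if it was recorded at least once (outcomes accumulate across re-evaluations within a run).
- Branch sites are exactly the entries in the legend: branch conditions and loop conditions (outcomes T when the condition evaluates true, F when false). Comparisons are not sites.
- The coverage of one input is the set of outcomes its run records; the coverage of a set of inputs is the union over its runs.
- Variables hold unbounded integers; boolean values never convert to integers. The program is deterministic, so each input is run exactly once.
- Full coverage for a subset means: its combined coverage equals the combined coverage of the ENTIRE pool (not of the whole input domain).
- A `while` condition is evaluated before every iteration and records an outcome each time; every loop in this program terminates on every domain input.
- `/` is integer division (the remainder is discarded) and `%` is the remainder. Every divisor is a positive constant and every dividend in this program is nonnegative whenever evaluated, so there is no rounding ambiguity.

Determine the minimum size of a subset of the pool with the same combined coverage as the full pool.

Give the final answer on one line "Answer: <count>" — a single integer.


#1 (c=6, n=2, s=8) -> B1->T, B1->T, B1->F, B2->T, B2->F, B3->T, B4->T; covered: B1=T, B1=F, B2=T, B2=F, B3=T, B4=T
#2 (c=7, n=4, s=3) -> B1->T, B1->F, B2->T, B2->T, B2->T, B2->F, B3->T, B4->T; covered: B1=T, B1=F, B2=T, B2=F, B3=T, B4=T
#3 (c=5, n=2, s=6) -> B1->T, B1->T, B1->F, B2->T, B2->T, B2->T, B2->F, B3->T, B4->F; covered: B1=T, B1=F, B2=T, B2=F, B3=T, B4=F
#4 (c=4, n=3, s=9) -> B1->T, B1->T, B1->T, B1->F, B2->T, B2->T, B2->T, B2->F, B3->T, B4->T; covered: B1=T, B1=F, B2=T, B2=F, B3=T, B4=T
#5 (c=6, n=4, s=3) -> B1->T, B1->F, B2->T, B2->T, B2->T, B2->F, B3->T, B4->T; covered: B1=T, B1=F, B2=T, B2=F, B3=T, B4=T
#6 (c=6, n=3, s=4) -> B1->T, B1->F, B2->T, B2->T, B2->F, B3->T, B4->T; covered: B1=T, B1=F, B2=T, B2=F, B3=T, B4=T
#7 (c=6, n=7, s=8) -> B1->T, B1->T, B1->F, B2->T, B2->F, B3->T, B4->T; covered: B1=T, B1=F, B2=T, B2=F, B3=T, B4=T
#8 (c=5, n=1, s=5) -> B1->T, B1->F, B2->T, B2->F, B3->F, B4->F; covered: B1=T, B1=F, B2=T, B2=F, B3=F, B4=F
#9 (c=5, n=4, s=8) -> B1->T, B1->T, B1->F, B2->T, B2->F, B3->T, B4->F; covered: B1=T, B1=F, B2=T, B2=F, B3=T, B4=F
#10 (c=5, n=7, s=4) -> B1->T, B1->F, B2->T, B2->T, B2->F, B3->T, B4->F; covered: B1=T, B1=F, B2=T, B2=F, B3=T, B4=F
pool-wide coverage (8 outcomes): B1=T, B1=F, B2=T, B2=F, B3=T, B3=F, B4=T, B4=F
no size-1 subset reaches all 8 outcomes (best union: 6/8)
size 2: inputs {1, 8} cover all 8 outcomes, and no lexicographically smaller subset of this size does
Answer: 2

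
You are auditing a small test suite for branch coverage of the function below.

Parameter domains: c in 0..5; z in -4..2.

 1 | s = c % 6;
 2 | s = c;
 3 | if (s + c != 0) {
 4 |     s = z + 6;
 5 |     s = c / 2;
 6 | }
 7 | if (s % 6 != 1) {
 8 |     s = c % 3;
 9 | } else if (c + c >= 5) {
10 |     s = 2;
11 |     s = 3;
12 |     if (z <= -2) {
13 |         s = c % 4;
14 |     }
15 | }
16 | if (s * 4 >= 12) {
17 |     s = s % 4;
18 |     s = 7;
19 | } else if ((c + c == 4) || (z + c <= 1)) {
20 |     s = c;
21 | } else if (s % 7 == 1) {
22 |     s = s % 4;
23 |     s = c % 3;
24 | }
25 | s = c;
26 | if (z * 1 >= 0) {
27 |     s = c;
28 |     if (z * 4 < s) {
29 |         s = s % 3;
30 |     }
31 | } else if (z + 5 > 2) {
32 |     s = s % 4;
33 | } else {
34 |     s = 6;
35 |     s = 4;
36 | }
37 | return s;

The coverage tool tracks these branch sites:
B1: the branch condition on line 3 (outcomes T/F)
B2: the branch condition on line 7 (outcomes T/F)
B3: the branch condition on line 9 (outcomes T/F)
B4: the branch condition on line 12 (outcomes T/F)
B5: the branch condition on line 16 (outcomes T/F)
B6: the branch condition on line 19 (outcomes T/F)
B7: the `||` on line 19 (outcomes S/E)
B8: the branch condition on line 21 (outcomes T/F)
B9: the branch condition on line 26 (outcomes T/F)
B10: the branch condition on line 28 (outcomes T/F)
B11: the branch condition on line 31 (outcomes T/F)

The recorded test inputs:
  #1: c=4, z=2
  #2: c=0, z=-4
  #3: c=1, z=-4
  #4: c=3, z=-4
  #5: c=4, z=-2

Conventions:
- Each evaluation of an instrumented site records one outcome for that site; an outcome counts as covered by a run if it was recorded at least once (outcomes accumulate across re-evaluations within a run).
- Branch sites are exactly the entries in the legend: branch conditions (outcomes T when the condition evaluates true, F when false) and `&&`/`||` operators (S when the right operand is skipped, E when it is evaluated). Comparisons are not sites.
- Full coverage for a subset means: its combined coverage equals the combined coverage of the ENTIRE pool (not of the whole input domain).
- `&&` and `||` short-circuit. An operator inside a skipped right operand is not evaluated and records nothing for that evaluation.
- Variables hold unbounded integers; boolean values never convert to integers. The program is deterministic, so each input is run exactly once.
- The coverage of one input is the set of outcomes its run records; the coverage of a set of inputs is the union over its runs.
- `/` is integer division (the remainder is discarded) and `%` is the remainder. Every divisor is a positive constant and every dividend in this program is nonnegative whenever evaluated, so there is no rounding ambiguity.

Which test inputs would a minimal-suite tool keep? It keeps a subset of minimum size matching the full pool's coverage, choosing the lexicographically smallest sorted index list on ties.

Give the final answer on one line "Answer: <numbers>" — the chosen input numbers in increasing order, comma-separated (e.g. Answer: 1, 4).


input #1 (c=4, z=2): events B1->T, B2->T, B5->F, B7->E, B6->F, B8->T, B9->T, B10->F; covers B1=T, B2=T, B5=F, B6=F, B7=E, B8=T, B9=T, B10=F
input #2 (c=0, z=-4): events B1->F, B2->T, B5->F, B7->E, B6->T, B9->F, B11->F; covers B1=F, B2=T, B5=F, B6=T, B7=E, B9=F, B11=F
input #3 (c=1, z=-4): events B1->T, B2->T, B5->F, B7->E, B6->T, B9->F, B11->F; covers B1=T, B2=T, B5=F, B6=T, B7=E, B9=F, B11=F
input #4 (c=3, z=-4): events B1->T, B2->F, B3->T, B4->T, B5->T, B9->F, B11->F; covers B1=T, B2=F, B3=T, B4=T, B5=T, B9=F, B11=F
input #5 (c=4, z=-2): events B1->T, B2->T, B5->F, B7->E, B6->F, B8->T, B9->F, B11->T; covers B1=T, B2=T, B5=F, B6=F, B7=E, B8=T, B9=F, B11=T
together the pool reaches 17 outcomes: B1=T, B1=F, B2=T, B2=F, B3=T, B4=T, B5=T, B5=F, B6=T, B6=F, B7=E, B8=T, B9=T, B9=F, B10=F, B11=T, B11=F
size 1 is not enough: best union over all size-1 subsets is 8/17
size 2 is not enough: best union over all size-2 subsets is 14/17
size 3 is not enough: best union over all size-3 subsets is 16/17
at size 4, {1, 2, 4, 5} reaches all 17 outcomes; every lexicographically earlier size-4 subset fails
Answer: 1, 2, 4, 5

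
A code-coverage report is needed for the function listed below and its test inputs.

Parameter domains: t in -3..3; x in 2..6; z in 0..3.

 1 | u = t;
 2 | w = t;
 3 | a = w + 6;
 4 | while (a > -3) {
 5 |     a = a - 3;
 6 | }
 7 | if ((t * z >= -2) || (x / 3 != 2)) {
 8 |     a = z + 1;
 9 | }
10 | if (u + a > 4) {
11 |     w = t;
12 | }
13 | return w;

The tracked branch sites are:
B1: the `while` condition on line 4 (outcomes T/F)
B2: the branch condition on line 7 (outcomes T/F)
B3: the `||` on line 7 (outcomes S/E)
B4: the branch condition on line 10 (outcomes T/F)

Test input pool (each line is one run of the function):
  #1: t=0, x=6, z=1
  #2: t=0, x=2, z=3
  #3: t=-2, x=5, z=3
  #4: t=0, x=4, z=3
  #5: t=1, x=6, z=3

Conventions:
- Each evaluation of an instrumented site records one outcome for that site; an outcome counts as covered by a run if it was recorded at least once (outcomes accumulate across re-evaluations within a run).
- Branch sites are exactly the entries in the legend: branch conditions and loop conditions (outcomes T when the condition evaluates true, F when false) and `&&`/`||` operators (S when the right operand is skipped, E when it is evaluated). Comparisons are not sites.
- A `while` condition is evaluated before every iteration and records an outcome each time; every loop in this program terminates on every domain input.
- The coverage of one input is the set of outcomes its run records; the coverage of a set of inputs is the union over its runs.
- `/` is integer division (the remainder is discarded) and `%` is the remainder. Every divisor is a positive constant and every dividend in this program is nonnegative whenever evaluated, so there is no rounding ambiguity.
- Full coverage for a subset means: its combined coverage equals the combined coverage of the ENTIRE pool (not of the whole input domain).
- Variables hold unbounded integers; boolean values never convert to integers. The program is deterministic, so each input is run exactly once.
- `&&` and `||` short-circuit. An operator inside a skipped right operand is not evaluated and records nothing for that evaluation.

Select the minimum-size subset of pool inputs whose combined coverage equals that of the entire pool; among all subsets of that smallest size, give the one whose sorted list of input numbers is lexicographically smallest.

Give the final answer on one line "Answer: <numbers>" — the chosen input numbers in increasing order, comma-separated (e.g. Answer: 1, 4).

test 1 (t=0, x=6, z=1) hits B1=T, B1=F, B2=T, B3=S, B4=F
test 2 (t=0, x=2, z=3) hits B1=T, B1=F, B2=T, B3=S, B4=F
test 3 (t=-2, x=5, z=3) hits B1=T, B1=F, B2=T, B3=E, B4=F
test 4 (t=0, x=4, z=3) hits B1=T, B1=F, B2=T, B3=S, B4=F
test 5 (t=1, x=6, z=3) hits B1=T, B1=F, B2=T, B3=S, B4=T
union over all inputs: B1=T, B1=F, B2=T, B3=S, B3=E, B4=T, B4=F (7 outcomes)
every size-1 subset falls short of the 7 outcomes (best: 5/7)
inputs {3, 5} (size 2) cover everything; no size-2 subset with a lexicographically smaller index list covers all 7

Answer: 3, 5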